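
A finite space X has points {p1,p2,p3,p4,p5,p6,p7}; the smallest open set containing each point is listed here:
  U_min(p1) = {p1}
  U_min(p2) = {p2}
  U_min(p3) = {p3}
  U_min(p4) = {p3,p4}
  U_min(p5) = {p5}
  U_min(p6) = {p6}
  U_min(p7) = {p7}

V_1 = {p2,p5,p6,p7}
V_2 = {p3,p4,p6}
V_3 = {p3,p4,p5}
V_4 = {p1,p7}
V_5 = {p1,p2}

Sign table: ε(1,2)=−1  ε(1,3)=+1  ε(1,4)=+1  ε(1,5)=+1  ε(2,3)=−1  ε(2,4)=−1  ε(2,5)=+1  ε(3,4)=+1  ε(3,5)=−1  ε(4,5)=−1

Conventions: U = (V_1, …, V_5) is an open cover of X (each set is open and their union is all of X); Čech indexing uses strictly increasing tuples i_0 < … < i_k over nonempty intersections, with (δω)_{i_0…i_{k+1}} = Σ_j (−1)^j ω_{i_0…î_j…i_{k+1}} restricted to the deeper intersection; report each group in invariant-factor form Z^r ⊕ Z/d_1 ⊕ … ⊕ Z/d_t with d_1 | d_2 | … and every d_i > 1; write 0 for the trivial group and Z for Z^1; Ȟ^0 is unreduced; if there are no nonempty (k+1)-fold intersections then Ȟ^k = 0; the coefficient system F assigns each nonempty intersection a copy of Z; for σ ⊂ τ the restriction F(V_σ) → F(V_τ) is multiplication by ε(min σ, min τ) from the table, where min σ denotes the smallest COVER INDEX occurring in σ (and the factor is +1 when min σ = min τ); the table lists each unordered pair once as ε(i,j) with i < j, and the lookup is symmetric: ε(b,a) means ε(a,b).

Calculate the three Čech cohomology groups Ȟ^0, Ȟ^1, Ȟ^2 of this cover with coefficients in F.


nerve simplices:
  V12={p6} V13={p5} V14={p7} V15={p2} V23={p3,p4} V45={p1}
C dims 5,6; δ0: rk 5, SNF 1^4·2
degree 0: 5−5−0 = 0 → Ȟ^0 ≅ 0
degree 1: 6−0−5 = 1 plus torsion [2] → Ȟ^1 ≅ Z ⊕ Z/2
degree 2: 0−0−0 = 0 → Ȟ^2 ≅ 0

Ȟ^0 = 0; Ȟ^1 = Z ⊕ Z/2; Ȟ^2 = 0


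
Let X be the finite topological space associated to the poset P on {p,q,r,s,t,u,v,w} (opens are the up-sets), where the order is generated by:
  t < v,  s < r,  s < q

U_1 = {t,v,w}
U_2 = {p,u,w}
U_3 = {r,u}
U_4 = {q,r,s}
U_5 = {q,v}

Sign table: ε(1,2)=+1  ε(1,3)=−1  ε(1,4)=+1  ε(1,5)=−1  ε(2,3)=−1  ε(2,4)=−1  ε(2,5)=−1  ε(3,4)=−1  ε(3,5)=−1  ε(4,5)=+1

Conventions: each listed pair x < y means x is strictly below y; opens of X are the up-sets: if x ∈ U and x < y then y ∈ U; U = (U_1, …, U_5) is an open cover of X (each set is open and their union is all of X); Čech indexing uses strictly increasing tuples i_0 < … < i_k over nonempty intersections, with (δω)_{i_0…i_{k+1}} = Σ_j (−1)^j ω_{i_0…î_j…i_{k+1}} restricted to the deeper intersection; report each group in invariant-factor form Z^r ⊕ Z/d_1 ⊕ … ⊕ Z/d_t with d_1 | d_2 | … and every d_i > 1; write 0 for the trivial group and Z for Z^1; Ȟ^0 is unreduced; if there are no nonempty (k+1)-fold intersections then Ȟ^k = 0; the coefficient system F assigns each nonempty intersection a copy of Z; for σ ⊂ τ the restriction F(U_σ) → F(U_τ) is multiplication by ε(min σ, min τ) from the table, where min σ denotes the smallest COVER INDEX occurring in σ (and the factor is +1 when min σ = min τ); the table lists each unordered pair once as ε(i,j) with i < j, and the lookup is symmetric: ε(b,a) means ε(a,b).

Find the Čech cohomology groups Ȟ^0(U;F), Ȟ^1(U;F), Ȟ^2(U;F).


Ȟ^0 = 0; Ȟ^1 = Z/2; Ȟ^2 = 0

cover nerve:
  U12={w} U15={v} U23={u} U34={r} U45={q}
C dims 5,5; δ0: rk 5, SNF 1^4·2
Ȟ^0: (5−5)−0=0 ⇒ 0
Ȟ^1: (5−0)−5=0 plus torsion [2] ⇒ Z/2
Ȟ^2: (0−0)−0=0 ⇒ 0


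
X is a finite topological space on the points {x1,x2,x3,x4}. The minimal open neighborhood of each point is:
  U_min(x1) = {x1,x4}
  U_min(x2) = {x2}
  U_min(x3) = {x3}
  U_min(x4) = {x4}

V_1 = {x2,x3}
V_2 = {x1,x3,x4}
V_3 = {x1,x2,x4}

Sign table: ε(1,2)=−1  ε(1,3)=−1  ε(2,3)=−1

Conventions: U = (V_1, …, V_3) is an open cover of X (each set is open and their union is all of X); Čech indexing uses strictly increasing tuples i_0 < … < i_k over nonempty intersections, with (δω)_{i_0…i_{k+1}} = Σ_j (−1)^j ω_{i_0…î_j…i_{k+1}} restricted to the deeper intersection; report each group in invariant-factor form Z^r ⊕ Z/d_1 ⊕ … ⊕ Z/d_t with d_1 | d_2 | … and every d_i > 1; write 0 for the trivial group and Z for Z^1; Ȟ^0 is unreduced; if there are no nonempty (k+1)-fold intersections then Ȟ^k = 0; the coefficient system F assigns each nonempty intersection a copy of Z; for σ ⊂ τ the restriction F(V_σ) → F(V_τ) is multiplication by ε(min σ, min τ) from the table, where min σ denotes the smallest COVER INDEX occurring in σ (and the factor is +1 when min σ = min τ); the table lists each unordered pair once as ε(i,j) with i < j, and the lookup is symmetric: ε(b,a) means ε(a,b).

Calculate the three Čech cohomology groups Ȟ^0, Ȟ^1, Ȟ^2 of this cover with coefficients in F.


nonempty intersections:
  V12={x3} V13={x2} V23={x1,x4}
C dims 3,3; δ0: rk 3, SNF 1^2·2
Ȟ^0: (3−3)−0=0 ⇒ 0
Ȟ^1: (3−0)−3=0 plus torsion [2] ⇒ Z/2
Ȟ^2: (0−0)−0=0 ⇒ 0

Ȟ^0 = 0, Ȟ^1 = Z/2, Ȟ^2 = 0


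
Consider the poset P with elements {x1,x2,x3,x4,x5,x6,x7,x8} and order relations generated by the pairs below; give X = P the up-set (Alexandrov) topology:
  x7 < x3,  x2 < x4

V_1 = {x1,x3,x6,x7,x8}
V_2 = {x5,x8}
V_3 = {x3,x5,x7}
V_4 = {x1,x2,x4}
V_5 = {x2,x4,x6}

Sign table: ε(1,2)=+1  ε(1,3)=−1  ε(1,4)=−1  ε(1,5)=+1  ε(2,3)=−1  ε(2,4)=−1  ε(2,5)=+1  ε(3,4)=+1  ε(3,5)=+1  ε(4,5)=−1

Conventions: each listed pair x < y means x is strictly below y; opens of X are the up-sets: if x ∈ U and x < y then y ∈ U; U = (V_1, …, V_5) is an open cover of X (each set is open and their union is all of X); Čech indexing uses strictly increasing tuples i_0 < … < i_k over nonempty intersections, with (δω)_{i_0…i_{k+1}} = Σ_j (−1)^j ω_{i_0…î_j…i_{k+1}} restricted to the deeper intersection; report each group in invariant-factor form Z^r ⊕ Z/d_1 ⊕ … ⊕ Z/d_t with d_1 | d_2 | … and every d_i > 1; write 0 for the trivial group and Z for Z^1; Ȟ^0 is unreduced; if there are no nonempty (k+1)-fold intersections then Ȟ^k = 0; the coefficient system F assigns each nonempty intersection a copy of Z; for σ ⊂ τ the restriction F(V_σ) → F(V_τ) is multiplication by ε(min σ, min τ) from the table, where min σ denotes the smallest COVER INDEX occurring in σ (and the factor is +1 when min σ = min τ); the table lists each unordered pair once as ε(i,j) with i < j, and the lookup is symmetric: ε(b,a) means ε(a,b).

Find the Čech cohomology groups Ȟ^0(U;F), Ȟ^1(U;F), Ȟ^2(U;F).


nerve of the cover:
  V12={x8} V13={x3,x7} V14={x1} V15={x6} V23={x5} V45={x2,x4}
C dims 5,6; δ0: rk 4, SNF 1^4
Ȟ^0 = (5 − 4) − 0 = 1, so Ȟ^0 ≅ Z
Ȟ^1 = (6 − 0) − 4 = 2, so Ȟ^1 ≅ Z^2
Ȟ^2 = (0 − 0) − 0 = 0, so Ȟ^2 ≅ 0

Ȟ^0 = Z, Ȟ^1 = Z^2 and Ȟ^2 = 0


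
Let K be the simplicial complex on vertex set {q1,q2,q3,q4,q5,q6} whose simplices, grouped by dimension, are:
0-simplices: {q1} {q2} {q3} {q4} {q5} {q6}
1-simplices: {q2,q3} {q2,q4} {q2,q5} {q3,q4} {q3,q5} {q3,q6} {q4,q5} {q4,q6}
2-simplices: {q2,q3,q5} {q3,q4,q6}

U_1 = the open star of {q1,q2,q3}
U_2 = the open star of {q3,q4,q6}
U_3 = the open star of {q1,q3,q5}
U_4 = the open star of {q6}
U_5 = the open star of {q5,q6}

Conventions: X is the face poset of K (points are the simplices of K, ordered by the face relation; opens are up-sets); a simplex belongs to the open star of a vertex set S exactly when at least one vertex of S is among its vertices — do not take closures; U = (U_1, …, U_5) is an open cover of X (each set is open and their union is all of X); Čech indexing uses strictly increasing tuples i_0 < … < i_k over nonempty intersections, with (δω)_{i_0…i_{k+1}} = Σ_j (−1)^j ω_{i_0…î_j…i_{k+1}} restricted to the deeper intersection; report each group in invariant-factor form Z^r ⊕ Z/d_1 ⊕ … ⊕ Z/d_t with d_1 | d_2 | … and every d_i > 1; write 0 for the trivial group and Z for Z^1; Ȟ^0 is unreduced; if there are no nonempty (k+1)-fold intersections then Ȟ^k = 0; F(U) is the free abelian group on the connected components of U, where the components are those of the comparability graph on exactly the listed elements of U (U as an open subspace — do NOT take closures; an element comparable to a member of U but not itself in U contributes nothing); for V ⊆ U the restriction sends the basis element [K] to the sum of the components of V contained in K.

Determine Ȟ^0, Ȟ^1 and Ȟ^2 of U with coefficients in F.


cover nerve:
  U1={{q1},{q2},{q3},{q2,q3},{q2,q4},{q2,q5},{q3,q4},{q3,q5},{q3,q6},{q2,q3,q5},{q3,q4,q6}} U2={{q3},{q4},{q6},{q2,q3},{q2,q4},{q3,q4},{q3,q5},{q3,q6},{q4,q5},{q4,q6},{q2,q3,q5},{q3,q4,q6}} U3={{q1},{q3},{q5},{q2,q3},{q2,q5},{q3,q4},{q3,q5},{q3,q6},{q4,q5},{q2,q3,q5},{q3,q4,q6}} U4={{q6},{q3,q6},{q4,q6},{q3,q4,q6}} U5={{q5},{q6},{q2,q5},{q3,q5},{q3,q6},{q4,q5},{q4,q6},{q2,q3,q5},{q3,q4,q6}}
  U12={{q3},{q2,q3},{q2,q4},{q3,q4},{q3,q5},{q3,q6},{q2,q3,q5},{q3,q4,q6}} U13={{q1},{q3},{q2,q3},{q2,q5},{q3,q4},{q3,q5},{q3,q6},{q2,q3,q5},{q3,q4,q6}} U14={{q3,q6},{q3,q4,q6}} U15={{q2,q5},{q3,q5},{q3,q6},{q2,q3,q5},{q3,q4,q6}} U23={{q3},{q2,q3},{q3,q4},{q3,q5},{q3,q6},{q4,q5},{q2,q3,q5},{q3,q4,q6}} U24={{q6},{q3,q6},{q4,q6},{q3,q4,q6}} U25={{q6},{q3,q5},{q3,q6},{q4,q5},{q4,q6},{q2,q3,q5},{q3,q4,q6}} U34={{q3,q6},{q3,q4,q6}} U35={{q5},{q2,q5},{q3,q5},{q3,q6},{q4,q5},{q2,q3,q5},{q3,q4,q6}} U45={{q6},{q3,q6},{q4,q6},{q3,q4,q6}}
  U123={{q3},{q2,q3},{q3,q4},{q3,q5},{q3,q6},{q2,q3,q5},{q3,q4,q6}} U124={{q3,q6},{q3,q4,q6}} U125={{q3,q5},{q3,q6},{q2,q3,q5},{q3,q4,q6}} U134={{q3,q6},{q3,q4,q6}} U135={{q2,q5},{q3,q5},{q3,q6},{q2,q3,q5},{q3,q4,q6}} U145={{q3,q6},{q3,q4,q6}} U234={{q3,q6},{q3,q4,q6}} U235={{q3,q5},{q3,q6},{q4,q5},{q2,q3,q5},{q3,q4,q6}} U245={{q6},{q3,q6},{q4,q6},{q3,q4,q6}} U345={{q3,q6},{q3,q4,q6}}
  U1234={{q3,q6},{q3,q4,q6}} U1235={{q3,q5},{q3,q6},{q2,q3,q5},{q3,q4,q6}} U1245={{q3,q6},{q3,q4,q6}} U1345={{q3,q6},{q3,q4,q6}} U2345={{q3,q6},{q3,q4,q6}}
  U12345={{q3,q6},{q3,q4,q6}}
components per intersection:
  U1: {{q1}} {{q2},{q3},{q2,q3},{q2,q4},{q2,q5},{q3,q4},{q3,q5},{q3,q6},{q2,q3,q5},{q3,q4,q6}}
  U2: {{q3},{q4},{q6},{q2,q3},{q2,q4},{q3,q4},{q3,q5},{q3,q6},{q4,q5},{q4,q6},{q2,q3,q5},{q3,q4,q6}}
  U3: {{q1}} {{q3},{q5},{q2,q3},{q2,q5},{q3,q4},{q3,q5},{q3,q6},{q4,q5},{q2,q3,q5},{q3,q4,q6}}
  U4: {{q6},{q3,q6},{q4,q6},{q3,q4,q6}}
  U5: {{q5},{q2,q5},{q3,q5},{q4,q5},{q2,q3,q5}} {{q6},{q3,q6},{q4,q6},{q3,q4,q6}}
  U12: {{q3},{q2,q3},{q3,q4},{q3,q5},{q3,q6},{q2,q3,q5},{q3,q4,q6}} {{q2,q4}}
  U13: {{q1}} {{q3},{q2,q3},{q2,q5},{q3,q4},{q3,q5},{q3,q6},{q2,q3,q5},{q3,q4,q6}}
  U14: {{q3,q6},{q3,q4,q6}}
  U15: {{q2,q5},{q3,q5},{q2,q3,q5}} {{q3,q6},{q3,q4,q6}}
  U23: {{q3},{q2,q3},{q3,q4},{q3,q5},{q3,q6},{q2,q3,q5},{q3,q4,q6}} {{q4,q5}}
  U24: {{q6},{q3,q6},{q4,q6},{q3,q4,q6}}
  U25: {{q6},{q3,q6},{q4,q6},{q3,q4,q6}} {{q3,q5},{q2,q3,q5}} {{q4,q5}}
  U34: {{q3,q6},{q3,q4,q6}}
  U35: {{q5},{q2,q5},{q3,q5},{q4,q5},{q2,q3,q5}} {{q3,q6},{q3,q4,q6}}
  U45: {{q6},{q3,q6},{q4,q6},{q3,q4,q6}}
  U123: {{q3},{q2,q3},{q3,q4},{q3,q5},{q3,q6},{q2,q3,q5},{q3,q4,q6}}
  U124: {{q3,q6},{q3,q4,q6}}
  U125: {{q3,q5},{q2,q3,q5}} {{q3,q6},{q3,q4,q6}}
  U134: {{q3,q6},{q3,q4,q6}}
  U135: {{q2,q5},{q3,q5},{q2,q3,q5}} {{q3,q6},{q3,q4,q6}}
  U145: {{q3,q6},{q3,q4,q6}}
  U234: {{q3,q6},{q3,q4,q6}}
  U235: {{q3,q5},{q2,q3,q5}} {{q3,q6},{q3,q4,q6}} {{q4,q5}}
  U245: {{q6},{q3,q6},{q4,q6},{q3,q4,q6}}
  U345: {{q3,q6},{q3,q4,q6}}
  U1234: {{q3,q6},{q3,q4,q6}}
  U1235: {{q3,q5},{q2,q3,q5}} {{q3,q6},{q3,q4,q6}}
  U1245: {{q3,q6},{q3,q4,q6}}
  U1345: {{q3,q6},{q3,q4,q6}}
  U2345: {{q3,q6},{q3,q4,q6}}
  U12345: {{q3,q6},{q3,q4,q6}}
C dims 8,17,14,6; δ0: rk 6, SNF 1^6; δ1: rk 9, SNF 1^9; δ2: rk 5, SNF 1^5
Ȟ^0: (8−6)−0=2 ⇒ Z^2
Ȟ^1: (17−9)−6=2 ⇒ Z^2
Ȟ^2: (14−5)−9=0 ⇒ 0

Ȟ^0 = Z^2,  Ȟ^1 = Z^2,  Ȟ^2 = 0


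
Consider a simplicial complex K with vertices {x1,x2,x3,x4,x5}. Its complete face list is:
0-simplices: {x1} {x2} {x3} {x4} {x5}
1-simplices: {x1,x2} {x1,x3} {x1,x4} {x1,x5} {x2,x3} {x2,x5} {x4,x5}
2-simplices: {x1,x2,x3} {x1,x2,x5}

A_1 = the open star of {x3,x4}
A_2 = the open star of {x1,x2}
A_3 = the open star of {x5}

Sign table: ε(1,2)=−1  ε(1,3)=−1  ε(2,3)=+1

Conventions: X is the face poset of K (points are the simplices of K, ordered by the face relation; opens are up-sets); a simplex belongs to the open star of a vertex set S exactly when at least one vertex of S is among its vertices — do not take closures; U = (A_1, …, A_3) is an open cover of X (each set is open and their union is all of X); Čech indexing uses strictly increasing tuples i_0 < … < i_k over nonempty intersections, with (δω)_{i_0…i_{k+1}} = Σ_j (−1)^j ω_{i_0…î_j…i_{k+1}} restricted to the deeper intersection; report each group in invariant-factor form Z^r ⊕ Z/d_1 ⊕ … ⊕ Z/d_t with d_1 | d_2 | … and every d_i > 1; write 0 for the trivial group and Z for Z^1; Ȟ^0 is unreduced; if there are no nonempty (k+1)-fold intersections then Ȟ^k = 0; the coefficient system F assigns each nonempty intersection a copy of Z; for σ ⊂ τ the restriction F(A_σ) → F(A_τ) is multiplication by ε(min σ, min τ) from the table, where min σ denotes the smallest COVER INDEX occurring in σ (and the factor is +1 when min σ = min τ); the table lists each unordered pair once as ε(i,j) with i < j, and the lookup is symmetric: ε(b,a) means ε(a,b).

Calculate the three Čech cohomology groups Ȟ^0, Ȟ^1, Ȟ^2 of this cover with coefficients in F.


nerve of the cover:
  A1={{x3},{x4},{x1,x3},{x1,x4},{x2,x3},{x4,x5},{x1,x2,x3}} A2={{x1},{x2},{x1,x2},{x1,x3},{x1,x4},{x1,x5},{x2,x3},{x2,x5},{x1,x2,x3},{x1,x2,x5}} A3={{x5},{x1,x5},{x2,x5},{x4,x5},{x1,x2,x5}}
  A12={{x1,x3},{x1,x4},{x2,x3},{x1,x2,x3}} A13={{x4,x5}} A23={{x1,x5},{x2,x5},{x1,x2,x5}}
C dims 3,3; δ0: rk 2, SNF 1^2
Ȟ^0 = (3 − 2) − 0 = 1, so Ȟ^0 ≅ Z
Ȟ^1 = (3 − 0) − 2 = 1, so Ȟ^1 ≅ Z
Ȟ^2 = (0 − 0) − 0 = 0, so Ȟ^2 ≅ 0

Ȟ^0 ≅ Z, Ȟ^1 ≅ Z and Ȟ^2 ≅ 0


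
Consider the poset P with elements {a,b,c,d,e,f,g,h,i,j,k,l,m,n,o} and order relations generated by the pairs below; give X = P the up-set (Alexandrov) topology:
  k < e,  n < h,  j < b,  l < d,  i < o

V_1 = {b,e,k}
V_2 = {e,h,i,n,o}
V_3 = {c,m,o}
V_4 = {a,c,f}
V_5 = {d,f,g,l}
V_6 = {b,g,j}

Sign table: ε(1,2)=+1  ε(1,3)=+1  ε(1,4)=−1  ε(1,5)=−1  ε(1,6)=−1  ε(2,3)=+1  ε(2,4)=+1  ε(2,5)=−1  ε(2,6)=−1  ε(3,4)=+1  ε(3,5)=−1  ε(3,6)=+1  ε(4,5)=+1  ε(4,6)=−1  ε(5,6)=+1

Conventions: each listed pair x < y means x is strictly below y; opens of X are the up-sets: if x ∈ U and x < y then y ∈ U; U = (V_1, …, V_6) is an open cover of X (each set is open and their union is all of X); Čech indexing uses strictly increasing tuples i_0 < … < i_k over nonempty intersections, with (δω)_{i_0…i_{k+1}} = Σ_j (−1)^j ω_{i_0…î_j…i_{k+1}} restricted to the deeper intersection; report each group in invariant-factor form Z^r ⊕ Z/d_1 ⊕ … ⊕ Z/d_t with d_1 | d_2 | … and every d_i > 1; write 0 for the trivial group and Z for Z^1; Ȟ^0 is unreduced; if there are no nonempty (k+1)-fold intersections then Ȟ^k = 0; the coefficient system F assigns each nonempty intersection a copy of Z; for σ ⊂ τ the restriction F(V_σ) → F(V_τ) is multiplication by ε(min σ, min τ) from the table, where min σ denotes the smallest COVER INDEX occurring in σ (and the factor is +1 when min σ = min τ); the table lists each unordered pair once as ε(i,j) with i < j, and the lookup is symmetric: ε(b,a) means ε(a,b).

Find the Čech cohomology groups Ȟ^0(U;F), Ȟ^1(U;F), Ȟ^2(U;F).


nerve of the cover:
  V12={e} V16={b} V23={o} V34={c} V45={f} V56={g}
C dims 6,6; δ0: rk 6, SNF 1^5·2
Ȟ^0 = (6 − 6) − 0 = 0, so Ȟ^0 ≅ 0
Ȟ^1 = (6 − 0) − 6 = 0 plus torsion [2], so Ȟ^1 ≅ Z/2
Ȟ^2 = (0 − 0) − 0 = 0, so Ȟ^2 ≅ 0

Ȟ^0(U;F) ≅ 0, Ȟ^1(U;F) ≅ Z/2 and Ȟ^2(U;F) ≅ 0


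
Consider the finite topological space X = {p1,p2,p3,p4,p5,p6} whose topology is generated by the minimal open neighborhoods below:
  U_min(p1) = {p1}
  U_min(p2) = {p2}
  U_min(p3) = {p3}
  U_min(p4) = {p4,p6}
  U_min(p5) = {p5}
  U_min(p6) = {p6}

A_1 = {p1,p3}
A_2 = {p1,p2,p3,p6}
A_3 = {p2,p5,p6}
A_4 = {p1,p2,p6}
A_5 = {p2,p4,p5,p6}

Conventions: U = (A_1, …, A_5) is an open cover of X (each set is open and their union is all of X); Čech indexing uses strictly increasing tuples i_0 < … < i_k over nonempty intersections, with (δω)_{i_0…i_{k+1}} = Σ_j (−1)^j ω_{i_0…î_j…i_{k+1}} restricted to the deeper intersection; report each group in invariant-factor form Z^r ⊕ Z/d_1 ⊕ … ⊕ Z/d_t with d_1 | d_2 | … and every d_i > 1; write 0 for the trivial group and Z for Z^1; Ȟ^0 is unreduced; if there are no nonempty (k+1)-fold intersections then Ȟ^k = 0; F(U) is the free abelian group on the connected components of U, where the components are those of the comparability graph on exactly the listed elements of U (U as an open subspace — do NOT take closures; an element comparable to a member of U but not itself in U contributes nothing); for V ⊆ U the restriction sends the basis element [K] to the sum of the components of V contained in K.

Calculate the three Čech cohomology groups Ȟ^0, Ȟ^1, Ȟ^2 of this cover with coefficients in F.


cover nerve:
  A12={p1,p3} A14={p1} A23={p2,p6} A24={p1,p2,p6} A25={p2,p6} A34={p2,p6} A35={p2,p5,p6} A45={p2,p6}
  A124={p1} A234={p2,p6} A235={p2,p6} A245={p2,p6} A345={p2,p6}
  A2345={p2,p6}
components per intersection:
  A1: {p1} {p3}
  A2: {p1} {p2} {p3} {p6}
  A3: {p2} {p5} {p6}
  A4: {p1} {p2} {p6}
  A5: {p2} {p4,p6} {p5}
  A12: {p1} {p3}
  A14: {p1}
  A23: {p2} {p6}
  A24: {p1} {p2} {p6}
  A25: {p2} {p6}
  A34: {p2} {p6}
  A35: {p2} {p5} {p6}
  A45: {p2} {p6}
  A124: {p1}
  A234: {p2} {p6}
  A235: {p2} {p6}
  A245: {p2} {p6}
  A345: {p2} {p6}
  A2345: {p2} {p6}
C dims 15,17,9,2; δ0: rk 10, SNF 1^10; δ1: rk 7, SNF 1^7; δ2: rk 2, SNF 1^2
Ȟ^0: (15−10)−0=5 ⇒ Z^5
Ȟ^1: (17−7)−10=0 ⇒ 0
Ȟ^2: (9−2)−7=0 ⇒ 0

Ȟ^0(U;F) ≅ Z^5, Ȟ^1(U;F) ≅ 0, Ȟ^2(U;F) ≅ 0


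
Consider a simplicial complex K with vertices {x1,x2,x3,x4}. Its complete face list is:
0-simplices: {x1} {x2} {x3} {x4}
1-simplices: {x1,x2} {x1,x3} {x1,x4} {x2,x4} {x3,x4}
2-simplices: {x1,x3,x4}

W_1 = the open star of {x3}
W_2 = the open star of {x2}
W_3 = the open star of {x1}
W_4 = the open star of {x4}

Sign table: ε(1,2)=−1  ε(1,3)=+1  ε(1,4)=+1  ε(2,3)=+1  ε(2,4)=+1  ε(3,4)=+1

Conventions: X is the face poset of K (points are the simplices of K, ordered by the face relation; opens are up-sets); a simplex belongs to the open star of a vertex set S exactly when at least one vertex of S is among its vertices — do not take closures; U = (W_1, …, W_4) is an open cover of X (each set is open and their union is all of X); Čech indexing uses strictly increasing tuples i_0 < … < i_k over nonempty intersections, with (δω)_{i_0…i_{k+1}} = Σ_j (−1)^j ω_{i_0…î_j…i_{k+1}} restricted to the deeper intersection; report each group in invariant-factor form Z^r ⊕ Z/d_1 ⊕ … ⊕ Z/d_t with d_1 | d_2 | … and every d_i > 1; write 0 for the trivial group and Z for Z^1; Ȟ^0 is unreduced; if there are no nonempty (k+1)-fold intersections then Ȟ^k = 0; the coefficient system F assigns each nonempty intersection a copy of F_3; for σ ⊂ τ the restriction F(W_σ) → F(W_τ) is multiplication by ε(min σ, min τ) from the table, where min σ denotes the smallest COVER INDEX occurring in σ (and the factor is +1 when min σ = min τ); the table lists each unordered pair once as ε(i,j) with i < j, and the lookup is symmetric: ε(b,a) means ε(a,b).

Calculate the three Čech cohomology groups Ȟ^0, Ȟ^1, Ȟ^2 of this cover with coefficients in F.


Ȟ^0(U;F) ≅ Z/3, Ȟ^1(U;F) ≅ Z/3, Ȟ^2(U;F) ≅ 0

nerve of the cover:
  W1={{x3},{x1,x3},{x3,x4},{x1,x3,x4}} W2={{x2},{x1,x2},{x2,x4}} W3={{x1},{x1,x2},{x1,x3},{x1,x4},{x1,x3,x4}} W4={{x4},{x1,x4},{x2,x4},{x3,x4},{x1,x3,x4}}
  W13={{x1,x3},{x1,x3,x4}} W14={{x3,x4},{x1,x3,x4}} W23={{x1,x2}} W24={{x2,x4}} W34={{x1,x4},{x1,x3,x4}}
  W134={{x1,x3,x4}}
C dims 4,5,1; δ0: rk_F3 3; δ1: rk_F3 1
Ȟ^0 = (4 − 3) − 0 = 1, so Ȟ^0 ≅ Z/3
Ȟ^1 = (5 − 1) − 3 = 1, so Ȟ^1 ≅ Z/3
Ȟ^2 = (1 − 0) − 1 = 0, so Ȟ^2 ≅ 0


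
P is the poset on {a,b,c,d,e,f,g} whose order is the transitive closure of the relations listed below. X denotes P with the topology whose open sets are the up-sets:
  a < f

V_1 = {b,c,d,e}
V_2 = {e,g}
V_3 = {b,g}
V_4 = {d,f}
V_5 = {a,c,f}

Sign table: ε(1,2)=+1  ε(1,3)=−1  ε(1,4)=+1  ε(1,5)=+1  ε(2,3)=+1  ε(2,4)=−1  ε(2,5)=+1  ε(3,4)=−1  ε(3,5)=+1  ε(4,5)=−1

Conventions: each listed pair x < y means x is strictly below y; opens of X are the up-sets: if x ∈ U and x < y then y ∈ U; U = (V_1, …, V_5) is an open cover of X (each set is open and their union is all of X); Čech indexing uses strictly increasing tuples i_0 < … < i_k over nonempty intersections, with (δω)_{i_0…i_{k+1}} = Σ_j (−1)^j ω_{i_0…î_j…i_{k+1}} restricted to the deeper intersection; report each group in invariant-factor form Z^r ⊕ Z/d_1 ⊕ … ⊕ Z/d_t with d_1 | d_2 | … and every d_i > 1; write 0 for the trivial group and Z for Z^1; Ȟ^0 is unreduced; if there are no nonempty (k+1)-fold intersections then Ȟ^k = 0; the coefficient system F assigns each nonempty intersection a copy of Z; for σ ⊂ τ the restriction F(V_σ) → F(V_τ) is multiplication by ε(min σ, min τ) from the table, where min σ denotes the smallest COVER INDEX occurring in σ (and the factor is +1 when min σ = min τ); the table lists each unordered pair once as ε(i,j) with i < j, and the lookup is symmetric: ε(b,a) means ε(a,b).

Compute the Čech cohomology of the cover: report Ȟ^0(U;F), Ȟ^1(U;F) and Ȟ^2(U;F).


Ȟ^0 ≅ 0, Ȟ^1 ≅ Z ⊕ Z/2 and Ȟ^2 ≅ 0

nerve of the cover:
  V12={e} V13={b} V14={d} V15={c} V23={g} V45={f}
C dims 5,6; δ0: rk 5, SNF 1^4·2
Ȟ^0 = (5 − 5) − 0 = 0, so Ȟ^0 ≅ 0
Ȟ^1 = (6 − 0) − 5 = 1 plus torsion [2], so Ȟ^1 ≅ Z ⊕ Z/2
Ȟ^2 = (0 − 0) − 0 = 0, so Ȟ^2 ≅ 0


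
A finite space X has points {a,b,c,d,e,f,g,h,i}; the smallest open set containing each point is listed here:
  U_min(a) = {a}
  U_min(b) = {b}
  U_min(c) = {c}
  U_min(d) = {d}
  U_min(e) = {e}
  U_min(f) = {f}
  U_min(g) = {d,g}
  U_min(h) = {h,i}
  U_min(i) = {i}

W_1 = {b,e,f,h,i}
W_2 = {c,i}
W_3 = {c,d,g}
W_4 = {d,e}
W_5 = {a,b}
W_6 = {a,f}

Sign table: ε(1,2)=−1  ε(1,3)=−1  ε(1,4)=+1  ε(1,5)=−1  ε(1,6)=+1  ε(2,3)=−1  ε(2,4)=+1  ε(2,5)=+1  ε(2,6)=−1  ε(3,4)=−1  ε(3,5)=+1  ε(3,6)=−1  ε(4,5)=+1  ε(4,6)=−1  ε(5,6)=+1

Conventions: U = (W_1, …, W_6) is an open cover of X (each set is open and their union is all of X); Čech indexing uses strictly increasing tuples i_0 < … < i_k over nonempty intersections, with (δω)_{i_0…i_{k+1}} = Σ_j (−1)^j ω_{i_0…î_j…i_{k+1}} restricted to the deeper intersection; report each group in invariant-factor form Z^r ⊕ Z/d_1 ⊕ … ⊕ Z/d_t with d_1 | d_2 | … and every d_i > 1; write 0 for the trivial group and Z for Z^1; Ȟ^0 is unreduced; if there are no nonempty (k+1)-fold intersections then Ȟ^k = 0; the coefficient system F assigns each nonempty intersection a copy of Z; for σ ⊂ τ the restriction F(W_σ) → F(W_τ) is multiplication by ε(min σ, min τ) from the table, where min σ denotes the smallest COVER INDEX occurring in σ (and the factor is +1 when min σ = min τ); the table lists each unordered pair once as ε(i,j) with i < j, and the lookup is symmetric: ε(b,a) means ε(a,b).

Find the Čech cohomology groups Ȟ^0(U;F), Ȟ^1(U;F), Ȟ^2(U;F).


nerve of the cover:
  W12={i} W14={e} W15={b} W16={f} W23={c} W34={d} W56={a}
C dims 6,7; δ0: rk 6, SNF 1^5·2
Ȟ^0 = (6 − 6) − 0 = 0, so Ȟ^0 ≅ 0
Ȟ^1 = (7 − 0) − 6 = 1 plus torsion [2], so Ȟ^1 ≅ Z ⊕ Z/2
Ȟ^2 = (0 − 0) − 0 = 0, so Ȟ^2 ≅ 0

Ȟ^0 ≅ 0, Ȟ^1 ≅ Z ⊕ Z/2, Ȟ^2 ≅ 0


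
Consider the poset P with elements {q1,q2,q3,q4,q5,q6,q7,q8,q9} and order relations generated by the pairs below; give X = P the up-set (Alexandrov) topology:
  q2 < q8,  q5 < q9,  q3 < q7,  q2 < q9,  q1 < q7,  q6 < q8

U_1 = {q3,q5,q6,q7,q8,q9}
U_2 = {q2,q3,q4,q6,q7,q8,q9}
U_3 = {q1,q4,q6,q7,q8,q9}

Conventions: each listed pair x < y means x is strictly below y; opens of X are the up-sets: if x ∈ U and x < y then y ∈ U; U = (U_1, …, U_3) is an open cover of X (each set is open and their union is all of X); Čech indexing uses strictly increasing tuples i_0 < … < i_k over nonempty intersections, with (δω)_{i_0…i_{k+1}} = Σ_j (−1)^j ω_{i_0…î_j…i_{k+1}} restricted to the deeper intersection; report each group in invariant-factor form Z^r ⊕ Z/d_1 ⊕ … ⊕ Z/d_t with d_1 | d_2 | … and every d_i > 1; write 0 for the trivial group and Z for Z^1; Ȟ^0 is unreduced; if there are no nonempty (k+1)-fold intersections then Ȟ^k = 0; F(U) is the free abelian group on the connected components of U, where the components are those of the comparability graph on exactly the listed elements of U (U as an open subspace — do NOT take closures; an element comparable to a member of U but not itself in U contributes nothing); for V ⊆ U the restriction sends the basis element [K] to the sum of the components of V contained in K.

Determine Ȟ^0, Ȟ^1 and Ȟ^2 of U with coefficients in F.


nerve simplices:
  U12={q3,q6,q7,q8,q9} U13={q6,q7,q8,q9} U23={q4,q6,q7,q8,q9}
  U123={q6,q7,q8,q9}
components per intersection:
  U1: {q3,q7} {q5,q9} {q6,q8}
  U2: {q2,q6,q8,q9} {q3,q7} {q4}
  U3: {q1,q7} {q4} {q6,q8} {q9}
  U12: {q3,q7} {q6,q8} {q9}
  U13: {q6,q8} {q7} {q9}
  U23: {q4} {q6,q8} {q7} {q9}
  U123: {q6,q8} {q7} {q9}
C dims 10,10,3; δ0: rk 7, SNF 1^7; δ1: rk 3, SNF 1^3
degree 0: 10−7−0 = 3 → Ȟ^0 ≅ Z^3
degree 1: 10−3−7 = 0 → Ȟ^1 ≅ 0
degree 2: 3−0−3 = 0 → Ȟ^2 ≅ 0

Ȟ^0(U;F) ≅ Z^3; Ȟ^1(U;F) ≅ 0; Ȟ^2(U;F) ≅ 0


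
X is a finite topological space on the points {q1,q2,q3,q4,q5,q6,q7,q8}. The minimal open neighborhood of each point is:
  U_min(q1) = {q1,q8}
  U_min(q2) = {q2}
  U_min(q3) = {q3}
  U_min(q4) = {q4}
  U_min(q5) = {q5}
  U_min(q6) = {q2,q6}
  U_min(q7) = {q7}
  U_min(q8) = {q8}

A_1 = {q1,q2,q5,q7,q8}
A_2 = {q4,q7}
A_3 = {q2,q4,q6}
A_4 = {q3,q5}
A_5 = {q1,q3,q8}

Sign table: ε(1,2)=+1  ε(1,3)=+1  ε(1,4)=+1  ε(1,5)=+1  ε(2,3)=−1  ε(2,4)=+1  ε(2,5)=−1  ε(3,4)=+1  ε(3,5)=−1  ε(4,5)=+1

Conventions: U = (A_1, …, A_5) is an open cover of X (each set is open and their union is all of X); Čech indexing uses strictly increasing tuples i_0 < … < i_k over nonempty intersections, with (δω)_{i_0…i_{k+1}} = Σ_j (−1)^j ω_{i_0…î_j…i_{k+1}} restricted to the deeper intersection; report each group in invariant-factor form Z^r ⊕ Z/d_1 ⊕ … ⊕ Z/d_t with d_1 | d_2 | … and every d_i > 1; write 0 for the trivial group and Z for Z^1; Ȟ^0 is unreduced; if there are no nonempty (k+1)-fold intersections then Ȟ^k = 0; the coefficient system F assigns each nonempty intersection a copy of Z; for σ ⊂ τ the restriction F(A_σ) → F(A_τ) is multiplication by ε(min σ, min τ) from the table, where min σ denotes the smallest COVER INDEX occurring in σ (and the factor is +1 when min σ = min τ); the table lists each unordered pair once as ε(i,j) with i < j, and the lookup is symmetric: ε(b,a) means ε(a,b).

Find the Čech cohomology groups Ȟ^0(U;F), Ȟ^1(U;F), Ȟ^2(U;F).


nonempty overlaps:
  A12={q7} A13={q2} A14={q5} A15={q1,q8} A23={q4} A45={q3}
C dims 5,6; δ0: rk 5, SNF 1^4·2
degree 0: 5−5−0 = 0 → Ȟ^0 ≅ 0
degree 1: 6−0−5 = 1 plus torsion [2] → Ȟ^1 ≅ Z ⊕ Z/2
degree 2: 0−0−0 = 0 → Ȟ^2 ≅ 0

Ȟ^0 = 0; Ȟ^1 = Z ⊕ Z/2; Ȟ^2 = 0


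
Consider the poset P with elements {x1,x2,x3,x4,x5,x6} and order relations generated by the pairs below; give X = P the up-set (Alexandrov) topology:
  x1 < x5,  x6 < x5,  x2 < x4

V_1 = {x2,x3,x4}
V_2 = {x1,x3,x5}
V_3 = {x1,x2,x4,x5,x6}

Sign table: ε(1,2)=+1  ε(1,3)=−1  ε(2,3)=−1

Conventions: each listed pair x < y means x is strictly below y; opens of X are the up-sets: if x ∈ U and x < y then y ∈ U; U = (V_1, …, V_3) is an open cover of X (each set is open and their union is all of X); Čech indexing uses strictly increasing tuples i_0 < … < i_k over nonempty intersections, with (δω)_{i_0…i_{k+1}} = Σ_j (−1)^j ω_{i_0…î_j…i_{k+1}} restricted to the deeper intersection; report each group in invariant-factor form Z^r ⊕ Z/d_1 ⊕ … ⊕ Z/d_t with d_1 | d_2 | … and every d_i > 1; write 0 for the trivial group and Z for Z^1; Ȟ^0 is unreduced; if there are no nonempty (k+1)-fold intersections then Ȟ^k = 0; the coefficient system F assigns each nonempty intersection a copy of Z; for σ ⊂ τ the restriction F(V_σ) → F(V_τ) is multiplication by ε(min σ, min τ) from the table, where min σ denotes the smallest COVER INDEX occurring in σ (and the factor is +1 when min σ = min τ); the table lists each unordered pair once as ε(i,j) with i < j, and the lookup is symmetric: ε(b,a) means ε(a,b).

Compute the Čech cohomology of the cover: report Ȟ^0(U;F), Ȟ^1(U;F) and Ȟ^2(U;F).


Ȟ^0 ≅ Z, Ȟ^1 ≅ Z, Ȟ^2 ≅ 0

nonempty intersections:
  V12={x3} V13={x2,x4} V23={x1,x5}
C dims 3,3; δ0: rk 2, SNF 1^2
Ȟ^0: (3−2)−0=1 ⇒ Z
Ȟ^1: (3−0)−2=1 ⇒ Z
Ȟ^2: (0−0)−0=0 ⇒ 0


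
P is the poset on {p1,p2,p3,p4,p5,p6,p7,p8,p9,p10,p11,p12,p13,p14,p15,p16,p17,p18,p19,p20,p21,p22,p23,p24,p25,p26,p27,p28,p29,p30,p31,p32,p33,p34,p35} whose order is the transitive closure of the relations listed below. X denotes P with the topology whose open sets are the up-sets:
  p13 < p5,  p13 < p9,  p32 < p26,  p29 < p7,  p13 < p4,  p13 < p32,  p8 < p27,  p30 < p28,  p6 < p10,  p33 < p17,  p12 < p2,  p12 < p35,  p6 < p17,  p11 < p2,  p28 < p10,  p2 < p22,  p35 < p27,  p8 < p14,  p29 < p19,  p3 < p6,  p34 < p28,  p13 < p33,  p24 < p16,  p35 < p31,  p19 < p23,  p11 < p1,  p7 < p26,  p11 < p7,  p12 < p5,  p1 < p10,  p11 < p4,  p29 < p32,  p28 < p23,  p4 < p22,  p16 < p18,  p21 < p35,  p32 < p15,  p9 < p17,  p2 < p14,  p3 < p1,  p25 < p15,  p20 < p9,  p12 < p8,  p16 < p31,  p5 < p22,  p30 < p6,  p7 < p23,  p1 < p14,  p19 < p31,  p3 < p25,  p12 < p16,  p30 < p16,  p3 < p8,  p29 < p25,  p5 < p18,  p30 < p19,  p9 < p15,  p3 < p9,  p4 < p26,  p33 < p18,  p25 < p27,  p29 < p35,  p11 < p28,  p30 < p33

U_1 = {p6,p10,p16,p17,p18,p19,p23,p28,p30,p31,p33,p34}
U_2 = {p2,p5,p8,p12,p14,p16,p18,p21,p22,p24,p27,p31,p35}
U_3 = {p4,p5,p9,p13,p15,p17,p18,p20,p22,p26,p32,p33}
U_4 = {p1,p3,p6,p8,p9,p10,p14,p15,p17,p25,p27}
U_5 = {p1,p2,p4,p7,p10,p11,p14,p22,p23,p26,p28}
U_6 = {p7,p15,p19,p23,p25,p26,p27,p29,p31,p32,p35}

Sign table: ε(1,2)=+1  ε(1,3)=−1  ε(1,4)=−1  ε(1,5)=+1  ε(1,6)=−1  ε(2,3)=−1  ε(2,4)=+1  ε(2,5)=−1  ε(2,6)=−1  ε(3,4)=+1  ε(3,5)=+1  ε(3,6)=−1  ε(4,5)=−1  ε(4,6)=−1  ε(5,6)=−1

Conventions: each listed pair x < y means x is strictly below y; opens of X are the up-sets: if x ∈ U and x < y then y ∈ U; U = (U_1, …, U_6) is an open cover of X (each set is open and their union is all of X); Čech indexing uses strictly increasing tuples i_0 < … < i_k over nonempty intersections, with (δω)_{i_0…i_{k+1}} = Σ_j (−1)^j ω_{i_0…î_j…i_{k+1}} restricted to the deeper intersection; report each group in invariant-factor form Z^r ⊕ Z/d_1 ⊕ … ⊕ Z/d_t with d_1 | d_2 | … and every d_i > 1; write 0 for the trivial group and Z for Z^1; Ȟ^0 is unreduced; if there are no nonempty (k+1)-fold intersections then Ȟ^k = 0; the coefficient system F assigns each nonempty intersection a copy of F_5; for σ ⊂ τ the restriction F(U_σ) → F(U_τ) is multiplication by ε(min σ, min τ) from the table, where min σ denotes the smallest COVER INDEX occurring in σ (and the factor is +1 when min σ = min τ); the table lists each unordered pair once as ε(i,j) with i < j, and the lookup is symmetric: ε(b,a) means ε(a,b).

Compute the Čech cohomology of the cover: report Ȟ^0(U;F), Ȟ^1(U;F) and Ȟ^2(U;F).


intersection data:
  U12={p16,p18,p31} U13={p17,p18,p33} U14={p6,p10,p17} U15={p10,p23,p28} U16={p19,p23,p31} U23={p5,p18,p22} U24={p8,p14,p27} U25={p2,p14,p22} U26={p27,p31,p35} U34={p9,p15,p17} U35={p4,p22,p26} U36={p15,p26,p32} U45={p1,p10,p14} U46={p15,p25,p27} U56={p7,p23,p26}
  U123={p18} U126={p31} U134={p17} U145={p10} U156={p23} U235={p22} U245={p14} U246={p27} U346={p15} U356={p26}
C dims 6,15,10; δ0: rk_F5 6; δ1: rk_F5 9
Ȟ^0 = (6 − 6) − 0 = 0, so Ȟ^0 ≅ 0
Ȟ^1 = (15 − 9) − 6 = 0, so Ȟ^1 ≅ 0
Ȟ^2 = (10 − 0) − 9 = 1, so Ȟ^2 ≅ Z/5

Ȟ^0 ≅ 0,  Ȟ^1 ≅ 0,  Ȟ^2 ≅ Z/5


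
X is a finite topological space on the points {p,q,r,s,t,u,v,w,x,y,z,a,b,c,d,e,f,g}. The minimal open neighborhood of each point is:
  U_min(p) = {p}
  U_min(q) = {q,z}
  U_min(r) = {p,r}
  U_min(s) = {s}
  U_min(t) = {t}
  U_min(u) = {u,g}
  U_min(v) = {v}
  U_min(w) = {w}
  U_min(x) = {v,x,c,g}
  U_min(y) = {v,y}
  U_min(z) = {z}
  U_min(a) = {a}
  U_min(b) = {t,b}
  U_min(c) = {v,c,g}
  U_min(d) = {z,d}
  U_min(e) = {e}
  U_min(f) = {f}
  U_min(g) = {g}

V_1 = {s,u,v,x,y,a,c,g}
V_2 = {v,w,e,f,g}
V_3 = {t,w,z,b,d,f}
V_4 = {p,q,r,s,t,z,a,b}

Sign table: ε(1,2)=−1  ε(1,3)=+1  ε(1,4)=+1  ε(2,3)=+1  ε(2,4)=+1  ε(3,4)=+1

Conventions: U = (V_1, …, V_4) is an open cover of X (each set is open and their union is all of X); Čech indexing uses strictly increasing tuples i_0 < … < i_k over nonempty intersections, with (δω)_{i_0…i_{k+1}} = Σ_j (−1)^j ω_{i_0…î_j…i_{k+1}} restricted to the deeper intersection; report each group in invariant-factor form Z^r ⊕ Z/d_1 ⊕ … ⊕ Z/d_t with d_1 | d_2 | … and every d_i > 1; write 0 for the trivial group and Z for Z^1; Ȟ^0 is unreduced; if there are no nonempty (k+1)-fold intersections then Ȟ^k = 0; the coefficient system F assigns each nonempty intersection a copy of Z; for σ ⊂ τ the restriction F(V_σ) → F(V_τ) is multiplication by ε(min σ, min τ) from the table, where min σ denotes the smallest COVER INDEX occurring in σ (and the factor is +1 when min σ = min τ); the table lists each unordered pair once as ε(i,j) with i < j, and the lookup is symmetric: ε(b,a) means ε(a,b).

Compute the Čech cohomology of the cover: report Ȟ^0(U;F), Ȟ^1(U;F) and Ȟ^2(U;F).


Ȟ^0 ≅ 0, Ȟ^1 ≅ Z/2 and Ȟ^2 ≅ 0

nerve simplices:
  V12={v,g} V14={s,a} V23={w,f} V34={t,z,b}
C dims 4,4; δ0: rk 4, SNF 1^3·2
degree 0: 4−4−0 = 0 → Ȟ^0 ≅ 0
degree 1: 4−0−4 = 0 plus torsion [2] → Ȟ^1 ≅ Z/2
degree 2: 0−0−0 = 0 → Ȟ^2 ≅ 0


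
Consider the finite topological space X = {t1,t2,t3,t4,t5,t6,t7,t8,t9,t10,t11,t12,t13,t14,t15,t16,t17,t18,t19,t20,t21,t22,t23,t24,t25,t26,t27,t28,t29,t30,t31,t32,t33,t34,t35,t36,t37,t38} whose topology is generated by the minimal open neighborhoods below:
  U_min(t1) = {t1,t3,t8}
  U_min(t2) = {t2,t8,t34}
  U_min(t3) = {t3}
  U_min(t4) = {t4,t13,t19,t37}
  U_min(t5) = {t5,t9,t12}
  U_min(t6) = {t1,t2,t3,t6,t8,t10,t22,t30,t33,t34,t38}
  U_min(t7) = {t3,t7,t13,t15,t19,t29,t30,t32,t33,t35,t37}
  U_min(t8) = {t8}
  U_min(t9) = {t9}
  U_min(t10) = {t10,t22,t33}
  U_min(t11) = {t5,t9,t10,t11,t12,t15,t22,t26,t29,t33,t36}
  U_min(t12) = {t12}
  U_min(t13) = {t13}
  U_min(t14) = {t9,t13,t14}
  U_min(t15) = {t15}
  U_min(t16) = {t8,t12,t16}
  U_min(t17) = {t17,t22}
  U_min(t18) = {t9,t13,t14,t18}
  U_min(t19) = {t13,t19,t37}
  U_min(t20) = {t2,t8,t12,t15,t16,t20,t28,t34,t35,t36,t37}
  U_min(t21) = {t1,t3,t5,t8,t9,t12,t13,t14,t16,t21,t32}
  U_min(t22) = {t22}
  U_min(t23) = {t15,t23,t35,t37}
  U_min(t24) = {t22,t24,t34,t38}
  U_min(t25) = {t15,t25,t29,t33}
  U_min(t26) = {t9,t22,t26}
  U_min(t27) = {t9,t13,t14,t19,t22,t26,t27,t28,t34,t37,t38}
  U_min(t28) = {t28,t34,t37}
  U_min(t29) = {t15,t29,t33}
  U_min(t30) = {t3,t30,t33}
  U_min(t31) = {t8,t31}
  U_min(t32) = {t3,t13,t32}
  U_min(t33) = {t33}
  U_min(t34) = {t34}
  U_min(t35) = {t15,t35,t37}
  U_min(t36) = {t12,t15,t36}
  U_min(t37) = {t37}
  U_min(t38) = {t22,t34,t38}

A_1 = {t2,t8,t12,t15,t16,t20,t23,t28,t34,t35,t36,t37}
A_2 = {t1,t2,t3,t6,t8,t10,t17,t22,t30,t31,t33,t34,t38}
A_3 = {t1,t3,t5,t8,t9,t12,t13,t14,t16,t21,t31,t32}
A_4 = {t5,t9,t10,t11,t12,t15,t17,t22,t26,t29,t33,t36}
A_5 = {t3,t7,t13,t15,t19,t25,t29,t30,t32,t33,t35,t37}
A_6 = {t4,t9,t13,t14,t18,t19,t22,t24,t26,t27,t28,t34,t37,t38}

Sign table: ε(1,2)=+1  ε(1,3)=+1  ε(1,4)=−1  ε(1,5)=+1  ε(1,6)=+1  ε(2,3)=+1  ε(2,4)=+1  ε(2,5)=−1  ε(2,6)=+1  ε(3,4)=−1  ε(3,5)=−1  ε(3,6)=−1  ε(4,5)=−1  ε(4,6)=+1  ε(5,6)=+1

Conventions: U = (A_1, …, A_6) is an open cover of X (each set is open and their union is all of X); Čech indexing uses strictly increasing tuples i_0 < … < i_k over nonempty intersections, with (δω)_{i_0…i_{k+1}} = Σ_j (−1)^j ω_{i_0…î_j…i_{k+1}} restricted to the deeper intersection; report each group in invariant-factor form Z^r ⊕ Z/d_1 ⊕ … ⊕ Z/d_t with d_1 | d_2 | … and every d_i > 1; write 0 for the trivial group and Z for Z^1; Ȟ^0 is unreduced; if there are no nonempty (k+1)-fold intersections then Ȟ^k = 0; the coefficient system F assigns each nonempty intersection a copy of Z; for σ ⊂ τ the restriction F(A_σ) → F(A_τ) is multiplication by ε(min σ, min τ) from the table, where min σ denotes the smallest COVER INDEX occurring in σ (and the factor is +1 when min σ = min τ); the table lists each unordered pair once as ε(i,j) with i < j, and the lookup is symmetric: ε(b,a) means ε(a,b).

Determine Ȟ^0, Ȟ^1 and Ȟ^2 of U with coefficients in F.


nerve of the cover:
  A12={t2,t8,t34} A13={t8,t12,t16} A14={t12,t15,t36} A15={t15,t35,t37} A16={t28,t34,t37} A23={t1,t3,t8,t31} A24={t10,t17,t22,t33} A25={t3,t30,t33} A26={t22,t34,t38} A34={t5,t9,t12} A35={t3,t13,t32} A36={t9,t13,t14} A45={t15,t29,t33} A46={t9,t22,t26} A56={t13,t19,t37}
  A123={t8} A126={t34} A134={t12} A145={t15} A156={t37} A235={t3} A245={t33} A246={t22} A346={t9} A356={t13}
C dims 6,15,10; δ0: rk 6, SNF 1^5·2; δ1: rk 9, SNF 1^9
Ȟ^0 = (6 − 6) − 0 = 0, so Ȟ^0 ≅ 0
Ȟ^1 = (15 − 9) − 6 = 0 plus torsion [2], so Ȟ^1 ≅ Z/2
Ȟ^2 = (10 − 0) − 9 = 1, so Ȟ^2 ≅ Z

Ȟ^0 ≅ 0; Ȟ^1 ≅ Z/2; Ȟ^2 ≅ Z


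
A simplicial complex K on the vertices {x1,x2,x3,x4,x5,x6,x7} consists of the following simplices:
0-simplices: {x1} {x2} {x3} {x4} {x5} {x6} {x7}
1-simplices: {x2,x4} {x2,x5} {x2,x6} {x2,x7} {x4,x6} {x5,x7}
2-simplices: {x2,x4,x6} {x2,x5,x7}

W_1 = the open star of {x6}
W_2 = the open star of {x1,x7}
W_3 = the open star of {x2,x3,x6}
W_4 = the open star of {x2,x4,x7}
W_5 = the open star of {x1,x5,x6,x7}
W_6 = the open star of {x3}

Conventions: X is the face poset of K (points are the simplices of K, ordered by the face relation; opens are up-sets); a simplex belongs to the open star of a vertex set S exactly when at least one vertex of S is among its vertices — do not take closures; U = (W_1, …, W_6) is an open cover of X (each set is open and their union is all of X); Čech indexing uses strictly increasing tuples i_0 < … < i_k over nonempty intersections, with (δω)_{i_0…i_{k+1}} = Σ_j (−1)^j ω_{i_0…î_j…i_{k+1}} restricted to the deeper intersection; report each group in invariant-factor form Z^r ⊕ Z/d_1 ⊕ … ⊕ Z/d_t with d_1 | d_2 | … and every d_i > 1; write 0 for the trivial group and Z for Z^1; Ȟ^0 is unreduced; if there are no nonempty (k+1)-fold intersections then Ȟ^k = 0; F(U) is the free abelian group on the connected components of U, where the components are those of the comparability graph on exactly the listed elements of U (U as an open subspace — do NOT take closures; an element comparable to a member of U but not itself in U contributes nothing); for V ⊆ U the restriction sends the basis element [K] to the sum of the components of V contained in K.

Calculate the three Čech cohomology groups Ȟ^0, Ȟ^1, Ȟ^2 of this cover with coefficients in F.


Ȟ^0 ≅ Z^3,  Ȟ^1 ≅ 0,  Ȟ^2 ≅ 0

nonempty overlaps:
  W1={{x6},{x2,x6},{x4,x6},{x2,x4,x6}} W2={{x1},{x7},{x2,x7},{x5,x7},{x2,x5,x7}} W3={{x2},{x3},{x6},{x2,x4},{x2,x5},{x2,x6},{x2,x7},{x4,x6},{x2,x4,x6},{x2,x5,x7}} W4={{x2},{x4},{x7},{x2,x4},{x2,x5},{x2,x6},{x2,x7},{x4,x6},{x5,x7},{x2,x4,x6},{x2,x5,x7}} W5={{x1},{x5},{x6},{x7},{x2,x5},{x2,x6},{x2,x7},{x4,x6},{x5,x7},{x2,x4,x6},{x2,x5,x7}} W6={{x3}}
  W13={{x6},{x2,x6},{x4,x6},{x2,x4,x6}} W14={{x2,x6},{x4,x6},{x2,x4,x6}} W15={{x6},{x2,x6},{x4,x6},{x2,x4,x6}} W23={{x2,x7},{x2,x5,x7}} W24={{x7},{x2,x7},{x5,x7},{x2,x5,x7}} W25={{x1},{x7},{x2,x7},{x5,x7},{x2,x5,x7}} W34={{x2},{x2,x4},{x2,x5},{x2,x6},{x2,x7},{x4,x6},{x2,x4,x6},{x2,x5,x7}} W35={{x6},{x2,x5},{x2,x6},{x2,x7},{x4,x6},{x2,x4,x6},{x2,x5,x7}} W36={{x3}} W45={{x7},{x2,x5},{x2,x6},{x2,x7},{x4,x6},{x5,x7},{x2,x4,x6},{x2,x5,x7}}
  W134={{x2,x6},{x4,x6},{x2,x4,x6}} W135={{x6},{x2,x6},{x4,x6},{x2,x4,x6}} W145={{x2,x6},{x4,x6},{x2,x4,x6}} W234={{x2,x7},{x2,x5,x7}} W235={{x2,x7},{x2,x5,x7}} W245={{x7},{x2,x7},{x5,x7},{x2,x5,x7}} W345={{x2,x5},{x2,x6},{x2,x7},{x4,x6},{x2,x4,x6},{x2,x5,x7}}
  W1345={{x2,x6},{x4,x6},{x2,x4,x6}} W2345={{x2,x7},{x2,x5,x7}}
components per intersection:
  W1: {{x6},{x2,x6},{x4,x6},{x2,x4,x6}}
  W2: {{x1}} {{x7},{x2,x7},{x5,x7},{x2,x5,x7}}
  W3: {{x2},{x6},{x2,x4},{x2,x5},{x2,x6},{x2,x7},{x4,x6},{x2,x4,x6},{x2,x5,x7}} {{x3}}
  W4: {{x2},{x4},{x7},{x2,x4},{x2,x5},{x2,x6},{x2,x7},{x4,x6},{x5,x7},{x2,x4,x6},{x2,x5,x7}}
  W5: {{x1}} {{x5},{x7},{x2,x5},{x2,x7},{x5,x7},{x2,x5,x7}} {{x6},{x2,x6},{x4,x6},{x2,x4,x6}}
  W6: {{x3}}
  W13: {{x6},{x2,x6},{x4,x6},{x2,x4,x6}}
  W14: {{x2,x6},{x4,x6},{x2,x4,x6}}
  W15: {{x6},{x2,x6},{x4,x6},{x2,x4,x6}}
  W23: {{x2,x7},{x2,x5,x7}}
  W24: {{x7},{x2,x7},{x5,x7},{x2,x5,x7}}
  W25: {{x1}} {{x7},{x2,x7},{x5,x7},{x2,x5,x7}}
  W34: {{x2},{x2,x4},{x2,x5},{x2,x6},{x2,x7},{x4,x6},{x2,x4,x6},{x2,x5,x7}}
  W35: {{x6},{x2,x6},{x4,x6},{x2,x4,x6}} {{x2,x5},{x2,x7},{x2,x5,x7}}
  W36: {{x3}}
  W45: {{x7},{x2,x5},{x2,x7},{x5,x7},{x2,x5,x7}} {{x2,x6},{x4,x6},{x2,x4,x6}}
  W134: {{x2,x6},{x4,x6},{x2,x4,x6}}
  W135: {{x6},{x2,x6},{x4,x6},{x2,x4,x6}}
  W145: {{x2,x6},{x4,x6},{x2,x4,x6}}
  W234: {{x2,x7},{x2,x5,x7}}
  W235: {{x2,x7},{x2,x5,x7}}
  W245: {{x7},{x2,x7},{x5,x7},{x2,x5,x7}}
  W345: {{x2,x5},{x2,x7},{x2,x5,x7}} {{x2,x6},{x4,x6},{x2,x4,x6}}
  W1345: {{x2,x6},{x4,x6},{x2,x4,x6}}
  W2345: {{x2,x7},{x2,x5,x7}}
C dims 10,13,8,2; δ0: rk 7, SNF 1^7; δ1: rk 6, SNF 1^6; δ2: rk 2, SNF 1^2
degree 0: 10−7−0 = 3 → Ȟ^0 ≅ Z^3
degree 1: 13−6−7 = 0 → Ȟ^1 ≅ 0
degree 2: 8−2−6 = 0 → Ȟ^2 ≅ 0
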